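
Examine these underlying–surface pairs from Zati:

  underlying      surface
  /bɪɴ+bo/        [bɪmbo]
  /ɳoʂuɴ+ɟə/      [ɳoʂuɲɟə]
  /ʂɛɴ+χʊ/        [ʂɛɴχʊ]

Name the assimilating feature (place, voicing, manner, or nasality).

Comparing underlying and surface forms, /ɴ/ → [m] is the alternation; the neighbouring /b/ is constant.
/ɴ/ is uvular while /b/ is bilabial; the output [m] is bilabial, matching the trigger — so the feature that spreads is place.
The other alternating form patterns the same way: /ɴ/ → [ɲ] before /ɟ/ (uvular → palatal, matching palatal) — only place changes, and always toward the following segment.
Nothing changes in [ʂɛɴχʊ]: there the adjacent consonants already agree in place (/ɴ/ and /χ/ are both uvular), so this form is consistent with the same rule.

place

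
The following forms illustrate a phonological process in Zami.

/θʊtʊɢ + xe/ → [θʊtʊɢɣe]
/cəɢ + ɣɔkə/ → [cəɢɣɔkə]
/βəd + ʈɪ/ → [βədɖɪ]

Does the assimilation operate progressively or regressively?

The segment that alternates is /x/, which surfaces as [ɣ] when adjacent to /ɢ/.
/x/ is voiceless while /ɢ/ is voiced; the output [ɣ] is voiced, matching the trigger — so the feature that spreads is voicing.
The same holds elsewhere in the data: /ʈ/ → [ɖ] after /d/ (voiceless → voiced, matching voiced) — only voicing changes, and always toward the preceding segment.
No alternation appears in [cəɢɣɔkə]: there the adjacent consonants already agree in voicing (/ɣ/ and /ɢ/ are both voiced), so this form is consistent with the same rule.
The trigger is the preceding segment, so the direction is progressive (perseverative).

progressive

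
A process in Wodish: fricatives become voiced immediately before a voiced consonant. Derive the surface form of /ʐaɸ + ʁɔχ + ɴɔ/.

[ʐaβʁɔʁɴɔ]

The rule targets /ɸ/ (voiceless bilabial fricative), which sits before the trigger /ʁ/ (voiced).
Changing only its voicing to voiced gives [β] — the voiced bilabial fricative.
The same rule applies at the second boundary: /χ/ → [ʁ] next to /ɴ/.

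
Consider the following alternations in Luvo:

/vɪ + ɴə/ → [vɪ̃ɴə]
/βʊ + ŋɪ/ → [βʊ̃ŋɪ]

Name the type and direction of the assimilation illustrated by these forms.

The vowel /ɪ/ surfaces as nasalised [ɪ̃] next to the following nasal /ɴ/ — it has acquired the [+nasal] feature of its neighbour.
The other form shows the same pattern: /ʊ/ → [ʊ̃] before /ŋ/ — each time a vowel is nasalised next to a following nasal.
Because the conditioning nasal is to the right of the vowel that changes, the process is regressive (anticipatory).

regressive nasality assimilation (vowel nasalisation)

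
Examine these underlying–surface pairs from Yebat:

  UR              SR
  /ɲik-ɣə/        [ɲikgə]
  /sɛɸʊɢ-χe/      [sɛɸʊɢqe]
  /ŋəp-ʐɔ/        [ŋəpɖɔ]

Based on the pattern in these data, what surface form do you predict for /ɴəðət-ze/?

The data show progressive manner assimilation: /ɣ/ → [g] after /k/; /χ/ → [q] after /ɢ/; /ʐ/ → [ɖ] after /p/. In each pair only manner changes, matching the preceding consonant, while place and voice stay constant.
The rule targets /z/ (voiced alveolar fricative), which sits after the trigger /t/ (stop).
A voiced alveolar stop is [d], so the surface segment is [d].

[ɴəðətde]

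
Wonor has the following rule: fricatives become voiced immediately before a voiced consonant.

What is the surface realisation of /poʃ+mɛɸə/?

[poʒmɛɸə]

The rule targets /ʃ/ (voiceless postalveolar fricative), which sits before the trigger /m/ (voiced).
A voiced postalveolar fricative is [ʒ], so the surface segment is [ʒ].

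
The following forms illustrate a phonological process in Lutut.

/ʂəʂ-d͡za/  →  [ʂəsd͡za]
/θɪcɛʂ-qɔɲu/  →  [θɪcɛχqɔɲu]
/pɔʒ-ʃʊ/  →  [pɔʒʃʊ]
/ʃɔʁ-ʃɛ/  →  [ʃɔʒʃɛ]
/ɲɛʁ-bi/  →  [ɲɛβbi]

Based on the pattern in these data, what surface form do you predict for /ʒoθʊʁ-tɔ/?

The data show regressive place assimilation: /ʂ/ → [s] before /d͡z/; /ʂ/ → [χ] before /q/; /ʁ/ → [ʒ] before /ʃ/; /ʁ/ → [β] before /b/. In each pair only place changes, matching the following consonant, while manner and voice stay constant.
No alternation appears in [pɔʒʃʊ]: there the adjacent consonants already agree in place (/ʒ/ and /ʃ/ are both postalveolar), so this form is consistent with the same rule.
/ʁ/ is a voiced uvular fricative. The following trigger /t/ is alveolar, so /ʁ/ must become alveolar as well.
A voiced alveolar fricative is [z], so the surface segment is [z].

[ʒoθʊztɔ]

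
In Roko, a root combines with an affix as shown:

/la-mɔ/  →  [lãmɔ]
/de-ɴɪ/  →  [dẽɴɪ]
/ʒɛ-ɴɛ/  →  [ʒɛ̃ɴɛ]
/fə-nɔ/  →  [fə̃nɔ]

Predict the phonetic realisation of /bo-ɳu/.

[bõɳu]

The data show regressive nasality assimilation (vowel nasalisation): /a/ → [ã] before /m/; /e/ → [ẽ] before /ɴ/; /ɛ/ → [ɛ̃] before /ɴ/; /ə/ → [ə̃] before /n/ — a vowel is nasalised by an immediately following nasal consonant.
/o/ sits next to the nasal /ɳ/ and is therefore nasalised to [õ].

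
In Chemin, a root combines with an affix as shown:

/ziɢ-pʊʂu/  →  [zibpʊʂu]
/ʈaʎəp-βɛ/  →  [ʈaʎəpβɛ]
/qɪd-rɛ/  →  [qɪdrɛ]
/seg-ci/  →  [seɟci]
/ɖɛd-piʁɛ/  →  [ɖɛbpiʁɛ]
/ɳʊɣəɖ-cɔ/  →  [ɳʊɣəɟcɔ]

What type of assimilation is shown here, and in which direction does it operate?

regressive place assimilation

Underlying /ɢ/ is realised as [b] next to /p/; /p/ itself does not change.
The change uvular → bilabial matches the place of the following /p/, identifying this as place assimilation.
Manner and voice are unchanged, so the assimilation is partial, not total.
The other alternating forms pattern the same way: /g/ → [ɟ] before /c/ (velar → palatal, matching palatal); /d/ → [b] before /p/ (alveolar → bilabial, matching bilabial); /ɖ/ → [ɟ] before /c/ (retroflex → palatal, matching palatal) — only place changes, and always toward the following segment.
No alternation appears in [ʈaʎəpβɛ], [qɪdrɛ]: there the adjacent consonants already agree in place (/p/ and /β/ are both bilabial; /d/ and /r/ are both alveolar), so these forms are consistent with the same rule.
The trigger is the following segment, so the direction is regressive (anticipatory).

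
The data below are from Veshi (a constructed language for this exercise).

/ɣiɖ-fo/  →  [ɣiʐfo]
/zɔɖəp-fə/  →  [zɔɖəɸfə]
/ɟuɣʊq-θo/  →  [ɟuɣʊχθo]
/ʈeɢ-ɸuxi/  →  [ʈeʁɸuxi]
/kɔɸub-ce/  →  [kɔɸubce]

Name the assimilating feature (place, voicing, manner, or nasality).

The segment that alternates is /ɖ/, which surfaces as [ʐ] when adjacent to /f/.
The change stop → fricative matches the manner of the following /f/, identifying this as manner assimilation.
The other alternating forms pattern the same way: /p/ → [ɸ] before /f/ (stop → fricative, matching a fricative); /q/ → [χ] before /θ/ (stop → fricative, matching a fricative); /ɢ/ → [ʁ] before /ɸ/ (stop → fricative, matching a fricative) — only manner changes, and always toward the following segment.
No alternation appears in [kɔɸubce]: there the adjacent consonants already agree in manner (/b/ and /c/ are both stops), so this form is consistent with the same rule.

manner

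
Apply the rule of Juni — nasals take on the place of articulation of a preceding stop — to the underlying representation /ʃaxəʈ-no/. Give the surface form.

[ʃaxəʈɳo]

/n/ is a voiced alveolar nasal. The preceding trigger /ʈ/ is retroflex, so /n/ must become retroflex as well.
A voiced retroflex nasal is [ɳ], so the surface segment is [ɳ].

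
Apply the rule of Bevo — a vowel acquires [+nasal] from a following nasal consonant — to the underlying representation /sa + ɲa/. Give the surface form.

The vowel /a/ is adjacent to the following nasal /ɲ/, so it acquires [+nasal] and surfaces as [ã].

[sãɲa]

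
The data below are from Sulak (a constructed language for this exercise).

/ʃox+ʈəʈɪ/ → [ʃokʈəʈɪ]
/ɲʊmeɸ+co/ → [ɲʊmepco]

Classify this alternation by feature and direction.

regressive manner assimilation

Underlying /x/ is realised as [k] next to /ʈ/; /ʈ/ itself does not change.
/x/ is a fricative while /ʈ/ is a stop; the output [k] is a stop, matching the trigger — so the feature that spreads is manner.
Place and voice are unchanged, so the assimilation is partial, not total.
The same holds elsewhere in the data: /ɸ/ → [p] before /c/ (fricative → stop, matching a stop) — only manner changes, and always toward the following segment.
The trigger is the following segment, so the direction is regressive (anticipatory).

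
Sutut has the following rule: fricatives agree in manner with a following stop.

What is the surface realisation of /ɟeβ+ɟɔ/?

[ɟebɟɔ]

/β/ is a voiced bilabial fricative. The following trigger /ɟ/ is a stop, so /β/ must become a stop as well.
Changing only its manner to stop gives [b] — the voiced bilabial stop.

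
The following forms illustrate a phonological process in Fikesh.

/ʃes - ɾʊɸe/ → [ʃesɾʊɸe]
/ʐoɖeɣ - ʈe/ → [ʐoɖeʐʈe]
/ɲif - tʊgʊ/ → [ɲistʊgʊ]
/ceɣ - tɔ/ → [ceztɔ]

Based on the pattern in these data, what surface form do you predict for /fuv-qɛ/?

[fuʁqɛ]

The data show regressive place assimilation: /ɣ/ → [ʐ] before /ʈ/; /f/ → [s] before /t/; /ɣ/ → [z] before /t/. In each pair only place changes, matching the following consonant, while manner and voice stay constant.
No alternation appears in [ʃesɾʊɸe]: there the adjacent consonants already agree in place (/s/ and /ɾ/ are both alveolar), so this form is consistent with the same rule.
/v/ is a voiced labiodental fricative. The following trigger /q/ is uvular, so /v/ must become uvular as well.
Changing only its place to uvular gives [ʁ] — the voiced uvular fricative.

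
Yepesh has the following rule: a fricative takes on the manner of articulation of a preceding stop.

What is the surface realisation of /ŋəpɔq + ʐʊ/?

/ʐ/ is a voiced retroflex fricative. The preceding trigger /q/ is a stop, so /ʐ/ must become a stop as well.
The voiced retroflex stop is [ɖ], so /ʐ/ → [ɖ].

[ŋəpɔqɖʊ]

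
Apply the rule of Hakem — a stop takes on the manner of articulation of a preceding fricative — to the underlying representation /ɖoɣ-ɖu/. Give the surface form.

/ɖ/ is a voiced retroflex stop. The preceding trigger /ɣ/ is a fricative, so /ɖ/ must become a fricative as well.
A voiced retroflex fricative is [ʐ], so the surface segment is [ʐ].

[ɖoɣʐu]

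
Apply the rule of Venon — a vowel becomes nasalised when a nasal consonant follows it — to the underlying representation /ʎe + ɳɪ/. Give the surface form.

[ʎẽɳɪ]

/e/ sits next to the nasal /ɳ/ and is therefore nasalised to [ẽ].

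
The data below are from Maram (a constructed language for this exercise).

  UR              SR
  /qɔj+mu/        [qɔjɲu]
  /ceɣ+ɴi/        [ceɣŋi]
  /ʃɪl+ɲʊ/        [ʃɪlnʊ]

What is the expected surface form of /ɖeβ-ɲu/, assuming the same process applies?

The data show progressive place assimilation: /m/ → [ɲ] after /j/; /ɴ/ → [ŋ] after /ɣ/; /ɲ/ → [n] after /l/. In each pair only place changes, matching the preceding consonant, while manner and voice stay constant.
The rule targets /ɲ/ (voiced palatal nasal), which sits after the trigger /β/ (bilabial).
Changing only its place to bilabial gives [m] — the voiced bilabial nasal.

[ɖeβmu]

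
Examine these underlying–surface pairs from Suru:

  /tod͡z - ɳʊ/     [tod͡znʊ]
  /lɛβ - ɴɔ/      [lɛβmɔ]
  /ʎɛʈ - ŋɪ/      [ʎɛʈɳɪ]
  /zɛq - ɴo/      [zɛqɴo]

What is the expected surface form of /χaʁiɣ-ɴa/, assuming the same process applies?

[χaʁiɣŋa]

The data show progressive place assimilation: /ɳ/ → [n] after /d͡z/; /ɴ/ → [m] after /β/; /ŋ/ → [ɳ] after /ʈ/. In each pair only place changes, matching the preceding consonant, while manner and voice stay constant.
Nothing changes in [zɛqɴo]: there the adjacent consonants already agree in place (/ɴ/ and /q/ are both uvular), so this form is consistent with the same rule.
/ɴ/ is a voiced uvular nasal. The preceding trigger /ɣ/ is velar, so /ɴ/ must become velar as well.
A voiced velar nasal is [ŋ], so the surface segment is [ŋ].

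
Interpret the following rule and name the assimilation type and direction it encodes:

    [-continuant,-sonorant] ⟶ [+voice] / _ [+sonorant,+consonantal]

regressive voicing assimilation

The structural change is [+voice], and the conditioning segment [+sonorant,+consonantal] (a sonorant consonant) is itself voiced, so the target comes to share the voicing of its neighbour — voicing assimilation.
The conditioning segment sits to the right of the focus bar, meaning the trigger follows the segment that changes — regressive assimilation.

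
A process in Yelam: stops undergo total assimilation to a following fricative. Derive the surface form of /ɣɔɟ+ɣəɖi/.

/ɟ/ is the segment targeted by the rule; it sits immediately before /ɣ/, so it assimilates completely and surfaces as [ɣ].

[ɣɔɣɣəɖi]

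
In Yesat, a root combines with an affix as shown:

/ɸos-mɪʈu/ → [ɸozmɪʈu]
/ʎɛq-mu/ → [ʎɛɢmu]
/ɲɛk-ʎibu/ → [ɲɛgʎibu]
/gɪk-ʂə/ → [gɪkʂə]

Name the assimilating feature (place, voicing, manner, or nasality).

voicing

Comparing underlying and surface forms, /s/ → [z] is the alternation; the neighbouring /m/ is constant.
The change voiceless → voiced matches the voicing of the following /m/, identifying this as voicing assimilation.
The same holds elsewhere in the data: /q/ → [ɢ] before /m/ (voiceless → voiced, matching voiced); /k/ → [g] before /ʎ/ (voiceless → voiced, matching voiced) — only voicing changes, and always toward the following segment.
No alternation appears in [gɪkʂə]: there the adjacent consonants already agree in voicing (/k/ and /ʂ/ are both voiceless), so this form is consistent with the same rule.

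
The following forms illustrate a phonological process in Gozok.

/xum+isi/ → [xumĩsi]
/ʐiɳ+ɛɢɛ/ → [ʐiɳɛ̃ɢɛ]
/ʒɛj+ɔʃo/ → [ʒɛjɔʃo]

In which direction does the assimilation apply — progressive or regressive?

progressive

The vowel /i/ surfaces as nasalised [ĩ] next to the preceding nasal /m/ — it has acquired the [+nasal] feature of its neighbour.
The other form shows the same pattern: /ɛ/ → [ɛ̃] after /ɳ/ — each time a vowel is nasalised next to a preceding nasal.
No change occurs in [ʒɛjɔʃo] because the vowel at the boundary is adjacent to an oral consonant, not a nasal (/ɔ/ next to /j/).
Because the conditioning nasal is to the left of the vowel that changes, the process is progressive (perseverative).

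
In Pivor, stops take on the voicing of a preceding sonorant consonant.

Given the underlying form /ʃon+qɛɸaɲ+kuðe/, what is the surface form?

[ʃonɢɛɸaɲguðe]

/q/ is a voiceless uvular stop. The preceding trigger /n/ is voiced, so /q/ must become voiced as well.
The voiced uvular stop is [ɢ], so /q/ → [ɢ].
The same rule applies at the second boundary: /k/ → [g] next to /ɲ/.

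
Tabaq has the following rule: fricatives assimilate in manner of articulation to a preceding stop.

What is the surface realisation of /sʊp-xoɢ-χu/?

[sʊpkoɢqu]

The rule targets /x/ (voiceless velar fricative), which sits after the trigger /p/ (stop).
Changing only its manner to stop gives [k] — the voiceless velar stop.
The same rule applies at the second boundary: /χ/ → [q] next to /ɢ/.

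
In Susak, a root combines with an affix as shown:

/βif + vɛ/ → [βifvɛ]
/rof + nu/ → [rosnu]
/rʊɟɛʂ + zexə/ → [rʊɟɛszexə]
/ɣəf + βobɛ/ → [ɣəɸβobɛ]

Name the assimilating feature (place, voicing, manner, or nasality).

Comparing underlying and surface forms, /f/ → [s] is the alternation; the neighbouring /n/ is constant.
The change labiodental → alveolar matches the place of the following /n/, identifying this as place assimilation.
The other alternating forms pattern the same way: /ʂ/ → [s] before /z/ (retroflex → alveolar, matching alveolar); /f/ → [ɸ] before /β/ (labiodental → bilabial, matching bilabial) — only place changes, and always toward the following segment.
Nothing changes in [βifvɛ]: there the adjacent consonants already agree in place (/f/ and /v/ are both labiodental), so this form is consistent with the same rule.

place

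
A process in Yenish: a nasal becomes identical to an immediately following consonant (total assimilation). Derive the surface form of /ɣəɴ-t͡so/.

[ɣət͡st͡so]

/ɴ/ is the segment targeted by the rule; it sits immediately before /t͡s/, so it assimilates completely and surfaces as [t͡s].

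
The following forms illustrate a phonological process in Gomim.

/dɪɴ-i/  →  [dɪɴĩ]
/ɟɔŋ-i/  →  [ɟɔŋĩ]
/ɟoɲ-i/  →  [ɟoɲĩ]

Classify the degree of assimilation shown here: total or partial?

The vowel /i/ surfaces as nasalised [ĩ] next to the preceding nasal /ɴ/ — it has acquired the [+nasal] feature of its neighbour.
Likewise in the remaining data: /i/ → [ĩ] after /ŋ/; /i/ → [ĩ] after /ɲ/ — each time a vowel is nasalised next to a preceding nasal.

partial assimilation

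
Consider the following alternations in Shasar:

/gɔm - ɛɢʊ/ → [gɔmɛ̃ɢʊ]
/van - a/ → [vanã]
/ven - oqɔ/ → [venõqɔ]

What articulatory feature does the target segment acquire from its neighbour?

The vowel /ɛ/ surfaces as nasalised [ɛ̃] next to the preceding nasal /m/ — it has acquired the [+nasal] feature of its neighbour.
Likewise in the remaining data: /a/ → [ã] after /n/; /o/ → [õ] after /n/ — each time a vowel is nasalised next to a preceding nasal.

nasality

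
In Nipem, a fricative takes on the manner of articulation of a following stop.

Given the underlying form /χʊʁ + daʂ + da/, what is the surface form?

The rule targets /ʁ/ (voiced uvular fricative), which sits before the trigger /d/ (stop).
Changing only its manner to stop gives [ɢ] — the voiced uvular stop.
The same rule applies at the second boundary: /ʂ/ → [ʈ] next to /d/.

[χʊɢdaʈda]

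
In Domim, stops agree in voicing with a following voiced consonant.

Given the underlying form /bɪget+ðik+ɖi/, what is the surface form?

/t/ is a voiceless alveolar stop. The following trigger /ð/ is voiced, so /t/ must become voiced as well.
A voiced alveolar stop is [d], so the surface segment is [d].
The same rule applies at the second boundary: /k/ → [g] next to /ɖ/.

[bɪgedðigɖi]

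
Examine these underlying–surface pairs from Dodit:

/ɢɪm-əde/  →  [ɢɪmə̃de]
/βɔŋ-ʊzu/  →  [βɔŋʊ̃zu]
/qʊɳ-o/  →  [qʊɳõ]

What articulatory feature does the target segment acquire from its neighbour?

nasality

The vowel /ə/ surfaces as nasalised [ə̃] next to the preceding nasal /m/ — it has acquired the [+nasal] feature of its neighbour.
Likewise in the remaining data: /ʊ/ → [ʊ̃] after /ŋ/; /o/ → [õ] after /ɳ/ — each time a vowel is nasalised next to a preceding nasal.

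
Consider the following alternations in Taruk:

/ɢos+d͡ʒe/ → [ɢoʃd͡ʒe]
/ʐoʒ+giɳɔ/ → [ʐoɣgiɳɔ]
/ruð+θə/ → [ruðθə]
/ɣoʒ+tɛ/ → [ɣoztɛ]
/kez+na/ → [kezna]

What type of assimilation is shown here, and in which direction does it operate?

regressive place assimilation

Comparing underlying and surface forms, /s/ → [ʃ] is the alternation; the neighbouring /d͡ʒ/ is constant.
/s/ is alveolar while /d͡ʒ/ is postalveolar; the output [ʃ] is postalveolar, matching the trigger — so the feature that spreads is place.
Manner and voice are unchanged, so the assimilation is partial, not total.
Checking the remaining alternations: /ʒ/ → [ɣ] before /g/ (postalveolar → velar, matching velar); /ʒ/ → [z] before /t/ (postalveolar → alveolar, matching alveolar) — only place changes, and always toward the following segment.
No alternation appears in [ruðθə], [kezna]: there the adjacent consonants already agree in place (/ð/ and /θ/ are both dental; /z/ and /n/ are both alveolar), so these forms are consistent with the same rule.
Since the segment that changes precedes the conditioning segment, the assimilation is regressive.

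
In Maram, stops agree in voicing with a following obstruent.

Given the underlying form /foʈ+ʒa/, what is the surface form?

[foɖʒa]

The rule targets /ʈ/ (voiceless retroflex stop), which sits before the trigger /ʒ/ (voiced).
Changing only its voicing to voiced gives [ɖ] — the voiced retroflex stop.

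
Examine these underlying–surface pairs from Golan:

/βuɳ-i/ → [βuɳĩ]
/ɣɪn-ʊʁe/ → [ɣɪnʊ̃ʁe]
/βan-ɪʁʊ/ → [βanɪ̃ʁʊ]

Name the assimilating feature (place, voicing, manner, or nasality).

The vowel /i/ surfaces as nasalised [ĩ] next to the preceding nasal /ɳ/ — it has acquired the [+nasal] feature of its neighbour.
The other forms show the same pattern: /ʊ/ → [ʊ̃] after /n/; /ɪ/ → [ɪ̃] after /n/ — each time a vowel is nasalised next to a preceding nasal.

nasality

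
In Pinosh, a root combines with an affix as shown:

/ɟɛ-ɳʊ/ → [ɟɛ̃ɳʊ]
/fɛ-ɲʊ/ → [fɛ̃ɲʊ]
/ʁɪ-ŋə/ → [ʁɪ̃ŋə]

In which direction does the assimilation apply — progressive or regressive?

The vowel /ɛ/ surfaces as nasalised [ɛ̃] next to the following nasal /ɳ/ — it has acquired the [+nasal] feature of its neighbour.
Likewise in the remaining data: /ɛ/ → [ɛ̃] before /ɲ/; /ɪ/ → [ɪ̃] before /ŋ/ — each time a vowel is nasalised next to a following nasal.
Because the conditioning nasal is to the right of the vowel that changes, the process is regressive (anticipatory).

regressive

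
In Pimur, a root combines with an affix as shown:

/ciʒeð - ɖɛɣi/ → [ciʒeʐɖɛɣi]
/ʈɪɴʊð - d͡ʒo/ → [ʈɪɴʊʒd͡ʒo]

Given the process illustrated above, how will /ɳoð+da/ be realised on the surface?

The data show regressive place assimilation: /ð/ → [ʐ] before /ɖ/; /ð/ → [ʒ] before /d͡ʒ/. In each pair only place changes, matching the following consonant, while manner and voice stay constant.
The rule targets /ð/ (voiced dental fricative), which sits before the trigger /d/ (alveolar).
The voiced alveolar fricative is [z], so /ð/ → [z].

[ɳozda]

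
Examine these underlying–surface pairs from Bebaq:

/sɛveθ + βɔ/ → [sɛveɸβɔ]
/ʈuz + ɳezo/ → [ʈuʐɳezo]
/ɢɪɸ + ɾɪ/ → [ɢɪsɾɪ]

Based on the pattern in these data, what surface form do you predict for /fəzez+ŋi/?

[fəzeɣŋi]

The data show regressive place assimilation: /θ/ → [ɸ] before /β/; /z/ → [ʐ] before /ɳ/; /ɸ/ → [s] before /ɾ/. In each pair only place changes, matching the following consonant, while manner and voice stay constant.
/z/ is a voiced alveolar fricative. The following trigger /ŋ/ is velar, so /z/ must become velar as well.
A voiced velar fricative is [ɣ], so the surface segment is [ɣ].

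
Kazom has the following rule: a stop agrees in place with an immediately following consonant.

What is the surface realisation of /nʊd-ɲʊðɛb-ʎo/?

The rule targets /d/ (voiced alveolar stop), which sits before the trigger /ɲ/ (palatal).
A voiced palatal stop is [ɟ], so the surface segment is [ɟ].
The same rule applies at the second boundary: /b/ → [ɟ] next to /ʎ/.

[nʊɟɲʊðɛɟʎo]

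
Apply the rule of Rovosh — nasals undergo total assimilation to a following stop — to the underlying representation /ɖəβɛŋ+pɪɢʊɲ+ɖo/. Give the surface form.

/ŋ/ is the segment targeted by the rule; it sits immediately before /p/, so it assimilates completely and surfaces as [p].
At the second juncture, /ɲ/ likewise becomes [ɖ] adjacent to /ɖ/.

[ɖəβɛppɪɢʊɖɖo]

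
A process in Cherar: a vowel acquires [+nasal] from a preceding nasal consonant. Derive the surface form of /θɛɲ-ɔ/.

/ɔ/ sits next to the nasal /ɲ/ and is therefore nasalised to [ɔ̃].

[θɛɲɔ̃]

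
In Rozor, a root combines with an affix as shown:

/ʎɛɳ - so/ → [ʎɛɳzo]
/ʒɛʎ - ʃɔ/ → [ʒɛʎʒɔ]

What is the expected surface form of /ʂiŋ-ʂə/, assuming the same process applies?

[ʂiŋʐə]

The data show progressive voicing assimilation: /s/ → [z] after /ɳ/; /ʃ/ → [ʒ] after /ʎ/. In each pair only voicing changes, matching the preceding consonant, while place and manner stay constant.
/ʂ/ is a voiceless retroflex fricative. The preceding trigger /ŋ/ is voiced, so /ʂ/ must become voiced as well.
Changing only its voicing to voiced gives [ʐ] — the voiced retroflex fricative.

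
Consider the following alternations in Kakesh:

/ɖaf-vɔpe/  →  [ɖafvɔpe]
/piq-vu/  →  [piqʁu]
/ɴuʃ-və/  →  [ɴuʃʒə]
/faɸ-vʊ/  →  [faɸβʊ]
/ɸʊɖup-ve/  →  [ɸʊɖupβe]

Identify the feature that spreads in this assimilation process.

The segment that alternates is /v/, which surfaces as [ʁ] when adjacent to /q/.
The change labiodental → uvular matches the place of the preceding /q/, identifying this as place assimilation.
The same holds elsewhere in the data: /v/ → [ʒ] after /ʃ/ (labiodental → postalveolar, matching postalveolar); /v/ → [β] after /ɸ/ (labiodental → bilabial, matching bilabial); /v/ → [β] after /p/ (labiodental → bilabial, matching bilabial) — only place changes, and always toward the preceding segment.
Nothing changes in [ɖafvɔpe]: there the adjacent consonants already agree in place (/v/ and /f/ are both labiodental), so this form is consistent with the same rule.

place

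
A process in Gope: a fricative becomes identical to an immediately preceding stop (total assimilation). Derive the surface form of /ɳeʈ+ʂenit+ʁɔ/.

[ɳeʈʈenittɔ]

/ʂ/ is the segment targeted by the rule; it sits immediately after /ʈ/, so it assimilates completely and surfaces as [ʈ].
At the second juncture, /ʁ/ likewise becomes [t] adjacent to /t/.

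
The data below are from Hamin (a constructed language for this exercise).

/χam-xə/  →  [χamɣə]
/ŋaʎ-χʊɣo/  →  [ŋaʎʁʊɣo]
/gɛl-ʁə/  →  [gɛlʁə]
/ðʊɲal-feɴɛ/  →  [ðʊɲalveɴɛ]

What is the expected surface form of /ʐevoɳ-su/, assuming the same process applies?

The data show progressive voicing assimilation: /x/ → [ɣ] after /m/; /χ/ → [ʁ] after /ʎ/; /f/ → [v] after /l/. In each pair only voicing changes, matching the preceding consonant, while place and manner stay constant.
Nothing changes in [gɛlʁə]: there the adjacent consonants already agree in voicing (/ʁ/ and /l/ are both voiced), so this form is consistent with the same rule.
/s/ is a voiceless alveolar fricative. The preceding trigger /ɳ/ is voiced, so /s/ must become voiced as well.
The voiced alveolar fricative is [z], so /s/ → [z].

[ʐevoɳzu]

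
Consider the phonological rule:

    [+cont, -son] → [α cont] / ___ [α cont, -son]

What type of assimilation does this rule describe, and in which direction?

regressive manner assimilation

The shared variable α links the value of [cont] on the target to that of the neighbouring obstruent. [cont] distinguishes stops from fricatives — a manner-of-articulation feature — so this is manner assimilation.
Since the environment is written after the underscore, the trigger follows the target; the direction is regressive.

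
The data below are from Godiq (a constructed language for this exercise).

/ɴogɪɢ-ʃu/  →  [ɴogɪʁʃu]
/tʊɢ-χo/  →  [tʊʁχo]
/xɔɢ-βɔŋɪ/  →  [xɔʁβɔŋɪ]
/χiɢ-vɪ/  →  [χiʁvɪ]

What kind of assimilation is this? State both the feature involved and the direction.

regressive manner assimilation

Underlying /ɢ/ is realised as [ʁ] next to /ʃ/; /ʃ/ itself does not change.
The change stop → fricative matches the manner of the following /ʃ/, identifying this as manner assimilation.
Place and voice are unchanged, so the assimilation is partial, not total.
The same holds elsewhere in the data: /ɢ/ → [ʁ] before /χ/ (stop → fricative, matching a fricative); /ɢ/ → [ʁ] before /β/ (stop → fricative, matching a fricative); /ɢ/ → [ʁ] before /v/ (stop → fricative, matching a fricative) — only manner changes, and always toward the following segment.
The trigger is the following segment, so the direction is regressive (anticipatory).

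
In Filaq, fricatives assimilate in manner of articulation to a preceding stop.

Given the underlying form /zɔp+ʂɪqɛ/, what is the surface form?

[zɔpʈɪqɛ]

The rule targets /ʂ/ (voiceless retroflex fricative), which sits after the trigger /p/ (stop).
A voiceless retroflex stop is [ʈ], so the surface segment is [ʈ].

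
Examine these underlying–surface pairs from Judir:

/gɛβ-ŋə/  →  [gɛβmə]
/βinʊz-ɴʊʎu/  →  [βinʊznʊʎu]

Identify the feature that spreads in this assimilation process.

place

Underlying /ŋ/ is realised as [m] next to /β/; /β/ itself does not change.
The change velar → bilabial matches the place of the preceding /β/, identifying this as place assimilation.
Checking the remaining alternation: /ɴ/ → [n] after /z/ (uvular → alveolar, matching alveolar) — only place changes, and always toward the preceding segment.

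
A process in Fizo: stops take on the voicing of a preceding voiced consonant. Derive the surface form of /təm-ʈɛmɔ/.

[təmɖɛmɔ]

The rule targets /ʈ/ (voiceless retroflex stop), which sits after the trigger /m/ (voiced).
A voiced retroflex stop is [ɖ], so the surface segment is [ɖ].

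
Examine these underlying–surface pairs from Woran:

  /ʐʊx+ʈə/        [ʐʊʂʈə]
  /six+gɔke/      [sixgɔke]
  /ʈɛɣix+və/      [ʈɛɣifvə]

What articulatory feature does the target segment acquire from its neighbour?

Comparing underlying and surface forms, /x/ → [ʂ] is the alternation; the neighbouring /ʈ/ is constant.
/x/ is velar while /ʈ/ is retroflex; the output [ʂ] is retroflex, matching the trigger — so the feature that spreads is place.
Checking the remaining alternation: /x/ → [f] before /v/ (velar → labiodental, matching labiodental) — only place changes, and always toward the following segment.
Nothing changes in [sixgɔke]: there the adjacent consonants already agree in place (/x/ and /g/ are both velar), so this form is consistent with the same rule.

place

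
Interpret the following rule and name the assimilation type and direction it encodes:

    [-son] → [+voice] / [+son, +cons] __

progressive voicing assimilation

The structural change is [+voice], and the conditioning segment [+son, +cons] (a sonorant consonant) is itself voiced, so the target comes to share the voicing of its neighbour — voicing assimilation.
The conditioning segment sits to the left of the focus bar, meaning the trigger precedes the segment that changes — progressive assimilation.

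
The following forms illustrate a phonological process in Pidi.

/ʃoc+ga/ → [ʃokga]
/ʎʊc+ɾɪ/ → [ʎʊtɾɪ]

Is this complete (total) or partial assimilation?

Underlying /c/ is realised as [k] next to /g/; /g/ itself does not change.
The change palatal → velar matches the place of the following /g/, identifying this as place assimilation.
Manner and voice are unchanged, so the assimilation is partial, not total.
The same holds elsewhere in the data: /c/ → [t] before /ɾ/ (palatal → alveolar, matching alveolar) — only place changes, and always toward the following segment.

partial assimilation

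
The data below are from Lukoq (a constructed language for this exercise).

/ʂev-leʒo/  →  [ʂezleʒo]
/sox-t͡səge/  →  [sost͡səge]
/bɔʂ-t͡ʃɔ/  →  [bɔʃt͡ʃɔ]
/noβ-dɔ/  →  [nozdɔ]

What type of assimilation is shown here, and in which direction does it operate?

regressive place assimilation

Comparing underlying and surface forms, /v/ → [z] is the alternation; the neighbouring /l/ is constant.
The change labiodental → alveolar matches the place of the following /l/, identifying this as place assimilation.
Manner and voice are unchanged, so the assimilation is partial, not total.
The other alternating forms pattern the same way: /x/ → [s] before /t͡s/ (velar → alveolar, matching alveolar); /ʂ/ → [ʃ] before /t͡ʃ/ (retroflex → postalveolar, matching postalveolar); /β/ → [z] before /d/ (bilabial → alveolar, matching alveolar) — only place changes, and always toward the following segment.
The trigger is the following segment, so the direction is regressive (anticipatory).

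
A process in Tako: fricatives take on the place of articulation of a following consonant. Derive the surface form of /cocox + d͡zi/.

[cocosd͡zi]

/x/ is a voiceless velar fricative. The following trigger /d͡z/ is alveolar, so /x/ must become alveolar as well.
The voiceless alveolar fricative is [s], so /x/ → [s].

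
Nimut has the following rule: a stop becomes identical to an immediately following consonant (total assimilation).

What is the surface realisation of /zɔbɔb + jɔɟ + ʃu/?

[zɔbɔjjɔʃʃu]

/b/ is the segment targeted by the rule; it sits immediately before /j/, so it assimilates completely and surfaces as [j].
At the second juncture, /ɟ/ likewise becomes [ʃ] adjacent to /ʃ/.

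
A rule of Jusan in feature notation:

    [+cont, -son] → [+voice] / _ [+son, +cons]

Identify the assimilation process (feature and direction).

The target ([+cont, -son], fricatives) acquires [+voice] next to a sonorant consonant ([+son, +cons]) — it takes on the voicing of its neighbour, so the feature that spreads is voicing.
Since the environment is written after the underscore, the trigger follows the target; the direction is regressive.

regressive voicing assimilation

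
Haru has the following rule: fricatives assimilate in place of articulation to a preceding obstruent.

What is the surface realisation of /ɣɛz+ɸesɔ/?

/ɸ/ is a voiceless bilabial fricative. The preceding trigger /z/ is alveolar, so /ɸ/ must become alveolar as well.
A voiceless alveolar fricative is [s], so the surface segment is [s].

[ɣɛzsesɔ]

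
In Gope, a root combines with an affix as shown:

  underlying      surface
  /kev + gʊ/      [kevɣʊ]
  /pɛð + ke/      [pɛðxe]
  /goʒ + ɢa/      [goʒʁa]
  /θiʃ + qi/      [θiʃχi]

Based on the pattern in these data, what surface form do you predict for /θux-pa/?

[θuxɸa]

The data show progressive manner assimilation: /g/ → [ɣ] after /v/; /k/ → [x] after /ð/; /ɢ/ → [ʁ] after /ʒ/; /q/ → [χ] after /ʃ/. In each pair only manner changes, matching the preceding consonant, while place and voice stay constant.
/p/ is a voiceless bilabial stop. The preceding trigger /x/ is a fricative, so /p/ must become a fricative as well.
Changing only its manner to fricative gives [ɸ] — the voiceless bilabial fricative.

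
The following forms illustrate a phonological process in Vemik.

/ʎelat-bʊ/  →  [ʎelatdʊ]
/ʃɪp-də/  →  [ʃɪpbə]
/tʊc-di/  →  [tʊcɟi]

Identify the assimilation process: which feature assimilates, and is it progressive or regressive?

progressive place assimilation

Underlying /b/ is realised as [d] next to /t/; /t/ itself does not change.
/b/ is bilabial while /t/ is alveolar; the output [d] is alveolar, matching the trigger — so the feature that spreads is place.
Manner and voice are unchanged, so the assimilation is partial, not total.
Checking the remaining alternations: /d/ → [b] after /p/ (alveolar → bilabial, matching bilabial); /d/ → [ɟ] after /c/ (alveolar → palatal, matching palatal) — only place changes, and always toward the preceding segment.
The trigger is the preceding segment, so the direction is progressive (perseverative).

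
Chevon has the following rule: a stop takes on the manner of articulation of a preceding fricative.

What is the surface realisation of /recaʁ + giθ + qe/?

[recaʁɣiθχe]

/g/ is a voiced velar stop. The preceding trigger /ʁ/ is a fricative, so /g/ must become a fricative as well.
Changing only its manner to fricative gives [ɣ] — the voiced velar fricative.
At the second juncture, /q/ likewise becomes [χ] adjacent to /θ/.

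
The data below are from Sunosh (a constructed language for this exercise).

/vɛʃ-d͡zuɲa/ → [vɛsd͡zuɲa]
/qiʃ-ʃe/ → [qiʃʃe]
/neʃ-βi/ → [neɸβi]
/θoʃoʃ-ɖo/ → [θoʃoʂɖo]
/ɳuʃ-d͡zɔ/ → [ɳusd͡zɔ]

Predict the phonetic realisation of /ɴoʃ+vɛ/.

[ɴofvɛ]

The data show regressive place assimilation: /ʃ/ → [s] before /d͡z/; /ʃ/ → [ɸ] before /β/; /ʃ/ → [ʂ] before /ɖ/. In each pair only place changes, matching the following consonant, while manner and voice stay constant.
Nothing changes in [qiʃʃe]: there the adjacent consonants already agree in place (/ʃ/ and /ʃ/ are both postalveolar), so this form is consistent with the same rule.
The rule targets /ʃ/ (voiceless postalveolar fricative), which sits before the trigger /v/ (labiodental).
A voiceless labiodental fricative is [f], so the surface segment is [f].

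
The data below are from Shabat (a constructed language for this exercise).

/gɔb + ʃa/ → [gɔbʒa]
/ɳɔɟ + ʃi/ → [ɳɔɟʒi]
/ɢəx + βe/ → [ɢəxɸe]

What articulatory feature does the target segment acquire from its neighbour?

voicing

Comparing underlying and surface forms, /ʃ/ → [ʒ] is the alternation; the neighbouring /b/ is constant.
/ʃ/ is voiceless while /b/ is voiced; the output [ʒ] is voiced, matching the trigger — so the feature that spreads is voicing.
The same holds elsewhere in the data: /ʃ/ → [ʒ] after /ɟ/ (voiceless → voiced, matching voiced); /β/ → [ɸ] after /x/ (voiced → voiceless, matching voiceless) — only voicing changes, and always toward the preceding segment.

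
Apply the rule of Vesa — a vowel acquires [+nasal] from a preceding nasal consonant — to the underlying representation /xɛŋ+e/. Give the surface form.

/e/ sits next to the nasal /ŋ/ and is therefore nasalised to [ẽ].

[xɛŋẽ]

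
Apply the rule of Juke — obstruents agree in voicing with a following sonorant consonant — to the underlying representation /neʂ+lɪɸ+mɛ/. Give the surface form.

[neʐlɪβmɛ]

The rule targets /ʂ/ (voiceless retroflex fricative), which sits before the trigger /l/ (voiced).
The voiced retroflex fricative is [ʐ], so /ʂ/ → [ʐ].
The same rule applies at the second boundary: /ɸ/ → [β] next to /m/.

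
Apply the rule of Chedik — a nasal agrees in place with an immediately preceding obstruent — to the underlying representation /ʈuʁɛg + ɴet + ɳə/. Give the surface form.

/ɴ/ is a voiced uvular nasal. The preceding trigger /g/ is velar, so /ɴ/ must become velar as well.
Changing only its place to velar gives [ŋ] — the voiced velar nasal.
The same rule applies at the second boundary: /ɳ/ → [n] next to /t/.

[ʈuʁɛgŋetnə]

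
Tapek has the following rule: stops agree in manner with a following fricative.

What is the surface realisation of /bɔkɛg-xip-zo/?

[bɔkɛɣxiɸzo]

/g/ is a voiced velar stop. The following trigger /x/ is a fricative, so /g/ must become a fricative as well.
Changing only its manner to fricative gives [ɣ] — the voiced velar fricative.
At the second juncture, /p/ likewise becomes [ɸ] adjacent to /z/.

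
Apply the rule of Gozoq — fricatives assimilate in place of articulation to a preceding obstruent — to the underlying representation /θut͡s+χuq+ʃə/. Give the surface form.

The rule targets /χ/ (voiceless uvular fricative), which sits after the trigger /t͡s/ (alveolar).
The voiceless alveolar fricative is [s], so /χ/ → [s].
At the second juncture, /ʃ/ likewise becomes [χ] adjacent to /q/.

[θut͡ssuqχə]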